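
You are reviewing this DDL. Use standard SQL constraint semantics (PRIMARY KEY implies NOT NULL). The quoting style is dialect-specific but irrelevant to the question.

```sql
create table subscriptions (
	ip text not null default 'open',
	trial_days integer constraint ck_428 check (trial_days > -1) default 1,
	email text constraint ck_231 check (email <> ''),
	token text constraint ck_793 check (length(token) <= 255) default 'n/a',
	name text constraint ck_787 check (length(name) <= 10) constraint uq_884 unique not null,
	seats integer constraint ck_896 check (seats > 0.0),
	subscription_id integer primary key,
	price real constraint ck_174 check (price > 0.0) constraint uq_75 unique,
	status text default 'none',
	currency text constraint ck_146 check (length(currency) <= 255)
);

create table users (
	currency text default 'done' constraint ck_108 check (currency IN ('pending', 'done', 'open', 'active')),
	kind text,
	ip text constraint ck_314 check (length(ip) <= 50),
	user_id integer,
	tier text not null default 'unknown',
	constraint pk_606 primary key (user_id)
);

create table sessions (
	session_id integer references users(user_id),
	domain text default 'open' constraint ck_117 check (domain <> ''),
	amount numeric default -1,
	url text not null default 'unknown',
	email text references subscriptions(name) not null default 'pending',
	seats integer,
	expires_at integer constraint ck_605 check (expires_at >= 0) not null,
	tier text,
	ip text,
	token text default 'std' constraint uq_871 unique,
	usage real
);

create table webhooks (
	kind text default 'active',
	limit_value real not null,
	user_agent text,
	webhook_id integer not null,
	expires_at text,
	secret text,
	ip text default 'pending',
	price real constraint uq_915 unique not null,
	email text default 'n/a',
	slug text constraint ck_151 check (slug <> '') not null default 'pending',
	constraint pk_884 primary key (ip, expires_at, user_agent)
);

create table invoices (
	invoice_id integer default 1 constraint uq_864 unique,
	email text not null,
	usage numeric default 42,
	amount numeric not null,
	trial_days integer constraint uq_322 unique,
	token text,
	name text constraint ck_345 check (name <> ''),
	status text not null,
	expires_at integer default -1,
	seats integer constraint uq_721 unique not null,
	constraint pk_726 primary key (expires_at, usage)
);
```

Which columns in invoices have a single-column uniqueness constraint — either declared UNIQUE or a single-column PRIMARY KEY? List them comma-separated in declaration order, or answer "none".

- invoice_id: declared UNIQUE → unique.
- email: no UNIQUE or single-column PK constraint.
- usage: part of a composite PRIMARY KEY — only the tuple is unique, not this column on its own.
- amount: no UNIQUE or single-column PK constraint.
- trial_days: declared UNIQUE → unique.
- token: no UNIQUE or single-column PK constraint.
- name: no UNIQUE or single-column PK constraint.
- status: no UNIQUE or single-column PK constraint.
- expires_at: part of a composite PRIMARY KEY — only the tuple is unique, not this column on its own.
- seats: declared UNIQUE → unique.

invoice_id, trial_days, seats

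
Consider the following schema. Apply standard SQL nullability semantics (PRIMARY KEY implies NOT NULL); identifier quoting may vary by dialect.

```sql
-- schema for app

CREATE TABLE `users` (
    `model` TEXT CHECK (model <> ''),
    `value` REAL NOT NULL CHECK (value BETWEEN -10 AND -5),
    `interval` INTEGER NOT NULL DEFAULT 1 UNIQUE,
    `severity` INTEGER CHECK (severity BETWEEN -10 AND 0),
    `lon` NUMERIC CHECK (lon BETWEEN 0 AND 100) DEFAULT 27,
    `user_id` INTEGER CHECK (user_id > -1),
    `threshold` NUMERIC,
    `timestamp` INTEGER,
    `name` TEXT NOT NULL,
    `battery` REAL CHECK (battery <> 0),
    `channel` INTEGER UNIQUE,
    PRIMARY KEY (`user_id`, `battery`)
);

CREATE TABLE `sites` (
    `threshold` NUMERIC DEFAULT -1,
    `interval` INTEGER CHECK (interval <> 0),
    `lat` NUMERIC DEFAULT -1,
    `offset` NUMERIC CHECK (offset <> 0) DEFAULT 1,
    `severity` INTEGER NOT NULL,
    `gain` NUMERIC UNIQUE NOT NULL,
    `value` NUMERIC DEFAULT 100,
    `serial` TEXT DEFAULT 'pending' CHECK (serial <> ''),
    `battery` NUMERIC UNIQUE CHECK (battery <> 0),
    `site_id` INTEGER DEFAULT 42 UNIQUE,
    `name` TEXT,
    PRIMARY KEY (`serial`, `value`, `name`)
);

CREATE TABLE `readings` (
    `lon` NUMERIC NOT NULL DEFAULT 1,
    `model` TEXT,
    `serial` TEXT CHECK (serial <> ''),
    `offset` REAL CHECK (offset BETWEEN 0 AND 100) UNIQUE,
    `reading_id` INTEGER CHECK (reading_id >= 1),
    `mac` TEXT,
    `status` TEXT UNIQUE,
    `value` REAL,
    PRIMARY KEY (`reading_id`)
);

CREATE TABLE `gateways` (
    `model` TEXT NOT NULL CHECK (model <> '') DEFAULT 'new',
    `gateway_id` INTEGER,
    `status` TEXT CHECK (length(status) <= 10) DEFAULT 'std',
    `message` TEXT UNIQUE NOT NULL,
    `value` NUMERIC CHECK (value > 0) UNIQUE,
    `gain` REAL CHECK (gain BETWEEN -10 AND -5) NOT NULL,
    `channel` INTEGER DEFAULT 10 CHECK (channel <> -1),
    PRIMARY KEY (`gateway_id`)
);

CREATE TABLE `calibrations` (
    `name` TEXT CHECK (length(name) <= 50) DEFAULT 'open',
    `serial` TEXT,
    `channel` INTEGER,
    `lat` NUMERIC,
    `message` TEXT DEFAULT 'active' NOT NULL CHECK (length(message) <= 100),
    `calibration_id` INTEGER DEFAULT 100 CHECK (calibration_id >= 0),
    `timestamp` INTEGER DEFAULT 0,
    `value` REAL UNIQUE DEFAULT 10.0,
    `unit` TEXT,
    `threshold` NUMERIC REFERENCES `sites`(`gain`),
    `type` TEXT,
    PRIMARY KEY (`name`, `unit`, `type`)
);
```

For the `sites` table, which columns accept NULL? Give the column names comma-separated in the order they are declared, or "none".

threshold, interval, lat, offset, battery, site_id

- threshold: DEFAULT only fills an omitted column; an explicit NULL is still allowed → nullable.
- interval: CHECK does not forbid NULL (a CHECK constraint passes when its expression is NULL) → nullable.
- lat: DEFAULT only fills an omitted column; an explicit NULL is still allowed → nullable.
- offset: CHECK does not forbid NULL (a CHECK constraint passes when its expression is NULL) → nullable.
- severity: declared NOT NULL → not nullable.
- gain: declared NOT NULL → not nullable.
- value: part of the PRIMARY KEY, which implies NOT NULL → not nullable.
- serial: part of the PRIMARY KEY, which implies NOT NULL → not nullable.
- battery: CHECK does not forbid NULL (a CHECK constraint passes when its expression is NULL) → nullable.
- site_id: UNIQUE does not imply NOT NULL → nullable.
- name: part of the PRIMARY KEY, which implies NOT NULL → not nullable.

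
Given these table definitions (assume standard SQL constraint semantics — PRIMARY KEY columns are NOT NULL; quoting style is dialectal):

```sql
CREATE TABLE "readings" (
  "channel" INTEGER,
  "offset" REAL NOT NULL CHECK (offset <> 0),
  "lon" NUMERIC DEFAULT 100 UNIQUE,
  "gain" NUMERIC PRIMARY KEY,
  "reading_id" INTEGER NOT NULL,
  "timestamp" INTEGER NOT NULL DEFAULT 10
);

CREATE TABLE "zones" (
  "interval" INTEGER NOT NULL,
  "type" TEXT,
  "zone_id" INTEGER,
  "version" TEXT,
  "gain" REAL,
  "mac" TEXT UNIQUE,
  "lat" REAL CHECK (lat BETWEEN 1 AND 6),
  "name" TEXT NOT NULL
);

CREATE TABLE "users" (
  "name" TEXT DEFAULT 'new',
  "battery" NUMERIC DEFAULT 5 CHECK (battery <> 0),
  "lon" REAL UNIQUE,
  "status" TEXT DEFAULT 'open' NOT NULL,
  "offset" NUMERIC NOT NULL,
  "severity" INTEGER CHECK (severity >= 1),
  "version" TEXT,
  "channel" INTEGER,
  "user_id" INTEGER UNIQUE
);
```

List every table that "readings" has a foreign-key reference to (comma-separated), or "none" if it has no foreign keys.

none

No column in readings has a REFERENCES clause.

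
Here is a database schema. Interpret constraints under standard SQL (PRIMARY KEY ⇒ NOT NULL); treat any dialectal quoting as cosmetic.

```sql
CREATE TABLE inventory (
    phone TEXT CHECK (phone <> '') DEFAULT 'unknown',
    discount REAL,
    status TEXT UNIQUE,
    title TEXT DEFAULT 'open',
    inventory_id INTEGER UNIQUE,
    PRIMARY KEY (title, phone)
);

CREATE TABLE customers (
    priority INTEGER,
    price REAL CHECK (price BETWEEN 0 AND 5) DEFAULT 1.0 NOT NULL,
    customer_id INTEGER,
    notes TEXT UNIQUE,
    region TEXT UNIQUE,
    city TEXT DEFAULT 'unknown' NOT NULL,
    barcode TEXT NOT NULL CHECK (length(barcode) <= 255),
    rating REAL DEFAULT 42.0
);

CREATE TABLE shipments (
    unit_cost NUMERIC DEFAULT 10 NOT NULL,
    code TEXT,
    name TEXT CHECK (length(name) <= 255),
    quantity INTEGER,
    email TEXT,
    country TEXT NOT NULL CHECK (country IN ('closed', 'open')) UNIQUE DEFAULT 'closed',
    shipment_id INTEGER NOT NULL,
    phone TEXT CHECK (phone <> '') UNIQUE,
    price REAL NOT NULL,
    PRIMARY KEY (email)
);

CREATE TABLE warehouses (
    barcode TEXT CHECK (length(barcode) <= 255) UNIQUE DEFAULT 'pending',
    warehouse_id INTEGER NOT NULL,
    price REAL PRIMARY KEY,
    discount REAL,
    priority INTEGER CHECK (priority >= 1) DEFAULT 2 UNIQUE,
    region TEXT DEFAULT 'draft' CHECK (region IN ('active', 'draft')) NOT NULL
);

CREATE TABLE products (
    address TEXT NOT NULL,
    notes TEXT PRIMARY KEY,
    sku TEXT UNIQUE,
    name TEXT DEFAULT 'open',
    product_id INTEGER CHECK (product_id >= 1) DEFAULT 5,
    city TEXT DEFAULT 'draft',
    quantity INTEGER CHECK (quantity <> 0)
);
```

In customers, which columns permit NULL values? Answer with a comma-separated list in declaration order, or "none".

- priority: no NOT NULL constraint applies → nullable.
- price: declared NOT NULL → not nullable.
- customer_id: no NOT NULL constraint applies → nullable.
- notes: UNIQUE does not imply NOT NULL → nullable.
- region: UNIQUE does not imply NOT NULL → nullable.
- city: declared NOT NULL → not nullable.
- barcode: declared NOT NULL → not nullable.
- rating: DEFAULT only fills an omitted column; an explicit NULL is still allowed → nullable.

priority, customer_id, notes, region, rating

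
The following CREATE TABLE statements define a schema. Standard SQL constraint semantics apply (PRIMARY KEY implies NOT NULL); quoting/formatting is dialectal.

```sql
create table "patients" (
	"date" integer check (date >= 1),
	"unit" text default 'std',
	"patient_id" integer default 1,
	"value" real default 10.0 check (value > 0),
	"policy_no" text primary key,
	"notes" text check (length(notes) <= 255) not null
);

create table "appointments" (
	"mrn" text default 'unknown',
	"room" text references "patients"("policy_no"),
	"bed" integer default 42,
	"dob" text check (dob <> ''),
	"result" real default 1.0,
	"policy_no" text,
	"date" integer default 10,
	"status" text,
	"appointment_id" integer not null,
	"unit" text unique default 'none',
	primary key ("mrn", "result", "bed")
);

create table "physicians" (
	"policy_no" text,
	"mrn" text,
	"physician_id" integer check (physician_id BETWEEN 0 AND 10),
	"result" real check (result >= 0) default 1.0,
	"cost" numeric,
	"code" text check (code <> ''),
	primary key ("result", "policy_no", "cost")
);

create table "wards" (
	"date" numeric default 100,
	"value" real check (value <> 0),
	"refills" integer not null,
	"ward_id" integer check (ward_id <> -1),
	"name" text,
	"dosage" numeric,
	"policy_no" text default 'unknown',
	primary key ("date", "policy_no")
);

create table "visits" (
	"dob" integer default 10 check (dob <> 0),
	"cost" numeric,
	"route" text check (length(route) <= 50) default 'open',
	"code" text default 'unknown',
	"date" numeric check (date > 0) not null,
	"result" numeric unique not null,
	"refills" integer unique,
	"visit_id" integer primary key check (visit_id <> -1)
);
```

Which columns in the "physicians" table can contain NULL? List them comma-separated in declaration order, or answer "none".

- policy_no: part of the PRIMARY KEY, which implies NOT NULL → not nullable.
- mrn: no NOT NULL constraint applies → nullable.
- physician_id: CHECK does not forbid NULL (a CHECK constraint passes when its expression is NULL) → nullable.
- result: part of the PRIMARY KEY, which implies NOT NULL → not nullable.
- cost: part of the PRIMARY KEY, which implies NOT NULL → not nullable.
- code: CHECK does not forbid NULL (a CHECK constraint passes when its expression is NULL) → nullable.

mrn, physician_id, code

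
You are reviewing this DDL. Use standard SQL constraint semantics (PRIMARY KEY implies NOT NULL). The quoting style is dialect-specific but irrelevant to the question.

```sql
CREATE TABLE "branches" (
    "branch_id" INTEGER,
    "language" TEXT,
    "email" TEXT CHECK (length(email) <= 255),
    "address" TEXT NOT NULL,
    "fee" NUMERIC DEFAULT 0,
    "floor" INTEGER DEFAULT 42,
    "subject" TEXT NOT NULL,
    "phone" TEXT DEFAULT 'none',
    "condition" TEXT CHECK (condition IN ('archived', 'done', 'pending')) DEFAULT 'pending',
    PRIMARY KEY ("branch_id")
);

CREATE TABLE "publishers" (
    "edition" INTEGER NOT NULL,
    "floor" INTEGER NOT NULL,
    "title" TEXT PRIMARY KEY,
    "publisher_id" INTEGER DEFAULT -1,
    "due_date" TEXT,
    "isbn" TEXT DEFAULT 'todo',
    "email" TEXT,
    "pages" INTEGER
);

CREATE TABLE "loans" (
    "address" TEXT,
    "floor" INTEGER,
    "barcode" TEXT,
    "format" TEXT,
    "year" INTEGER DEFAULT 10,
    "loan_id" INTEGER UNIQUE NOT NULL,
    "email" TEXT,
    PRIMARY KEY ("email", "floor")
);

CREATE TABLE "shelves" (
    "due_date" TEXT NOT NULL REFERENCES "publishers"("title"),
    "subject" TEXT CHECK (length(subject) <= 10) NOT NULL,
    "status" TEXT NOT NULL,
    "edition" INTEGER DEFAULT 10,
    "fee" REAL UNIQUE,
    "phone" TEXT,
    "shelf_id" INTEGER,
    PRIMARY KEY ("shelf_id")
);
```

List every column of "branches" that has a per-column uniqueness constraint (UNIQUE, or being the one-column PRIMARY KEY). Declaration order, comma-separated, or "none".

- branch_id: single-column PRIMARY KEY → unique.
- language: no UNIQUE or single-column PK constraint.
- email: no UNIQUE or single-column PK constraint.
- address: no UNIQUE or single-column PK constraint.
- fee: no UNIQUE or single-column PK constraint.
- floor: no UNIQUE or single-column PK constraint.
- subject: no UNIQUE or single-column PK constraint.
- phone: no UNIQUE or single-column PK constraint.
- condition: no UNIQUE or single-column PK constraint.

branch_id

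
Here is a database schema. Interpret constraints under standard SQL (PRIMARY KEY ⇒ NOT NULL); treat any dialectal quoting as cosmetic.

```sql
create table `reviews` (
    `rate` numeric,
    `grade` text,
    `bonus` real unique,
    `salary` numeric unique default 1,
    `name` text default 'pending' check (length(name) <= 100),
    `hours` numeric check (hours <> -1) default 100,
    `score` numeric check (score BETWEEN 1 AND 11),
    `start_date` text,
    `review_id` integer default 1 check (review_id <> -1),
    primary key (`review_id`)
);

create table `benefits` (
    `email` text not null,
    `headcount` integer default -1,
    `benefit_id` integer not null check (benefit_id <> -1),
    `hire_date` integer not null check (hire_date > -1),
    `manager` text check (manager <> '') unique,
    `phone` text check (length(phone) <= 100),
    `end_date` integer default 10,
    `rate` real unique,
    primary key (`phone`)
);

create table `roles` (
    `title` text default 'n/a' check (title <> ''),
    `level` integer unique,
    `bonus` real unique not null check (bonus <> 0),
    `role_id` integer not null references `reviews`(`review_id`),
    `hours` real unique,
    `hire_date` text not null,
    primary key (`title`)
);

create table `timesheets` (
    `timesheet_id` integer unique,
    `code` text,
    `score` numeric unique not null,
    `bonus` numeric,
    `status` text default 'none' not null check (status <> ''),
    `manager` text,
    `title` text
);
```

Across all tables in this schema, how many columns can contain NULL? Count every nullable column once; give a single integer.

19

reviews: 8 nullable (rate, grade, bonus, salary, name, hours, score, start_date — PK (review_id) and explicit NOT NULL columns excluded).
benefits: 4 nullable (headcount, manager, end_date, rate — PK (phone) and explicit NOT NULL columns excluded).
roles: 2 nullable (level, hours — PK (title) and explicit NOT NULL columns excluded).
timesheets: 5 nullable (timesheet_id, code, bonus, manager, title — PK none and explicit NOT NULL columns excluded).
Total: 8 + 4 + 2 + 5 = 19.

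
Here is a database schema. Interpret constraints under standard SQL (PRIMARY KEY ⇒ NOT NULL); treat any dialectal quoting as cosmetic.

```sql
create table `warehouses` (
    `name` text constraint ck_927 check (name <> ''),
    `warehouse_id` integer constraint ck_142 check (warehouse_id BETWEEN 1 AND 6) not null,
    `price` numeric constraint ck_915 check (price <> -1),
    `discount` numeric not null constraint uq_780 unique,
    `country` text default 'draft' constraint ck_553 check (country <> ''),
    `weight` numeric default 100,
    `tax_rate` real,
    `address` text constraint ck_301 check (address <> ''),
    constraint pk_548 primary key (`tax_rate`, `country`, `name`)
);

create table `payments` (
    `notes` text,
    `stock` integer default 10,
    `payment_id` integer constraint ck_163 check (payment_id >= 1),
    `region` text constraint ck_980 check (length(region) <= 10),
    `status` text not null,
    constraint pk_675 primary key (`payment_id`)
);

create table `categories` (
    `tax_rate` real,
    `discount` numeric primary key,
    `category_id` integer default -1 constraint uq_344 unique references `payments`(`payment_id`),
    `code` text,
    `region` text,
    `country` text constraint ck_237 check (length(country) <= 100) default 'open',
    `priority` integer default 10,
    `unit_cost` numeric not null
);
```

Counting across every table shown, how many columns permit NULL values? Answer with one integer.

warehouses: 3 nullable (price, weight, address — PK (tax_rate, country, name) and explicit NOT NULL columns excluded).
payments: 3 nullable (notes, stock, region — PK (payment_id) and explicit NOT NULL columns excluded).
categories: 6 nullable (tax_rate, category_id, code, region, country, priority — PK (discount) and explicit NOT NULL columns excluded).
Total: 3 + 3 + 6 = 12.

12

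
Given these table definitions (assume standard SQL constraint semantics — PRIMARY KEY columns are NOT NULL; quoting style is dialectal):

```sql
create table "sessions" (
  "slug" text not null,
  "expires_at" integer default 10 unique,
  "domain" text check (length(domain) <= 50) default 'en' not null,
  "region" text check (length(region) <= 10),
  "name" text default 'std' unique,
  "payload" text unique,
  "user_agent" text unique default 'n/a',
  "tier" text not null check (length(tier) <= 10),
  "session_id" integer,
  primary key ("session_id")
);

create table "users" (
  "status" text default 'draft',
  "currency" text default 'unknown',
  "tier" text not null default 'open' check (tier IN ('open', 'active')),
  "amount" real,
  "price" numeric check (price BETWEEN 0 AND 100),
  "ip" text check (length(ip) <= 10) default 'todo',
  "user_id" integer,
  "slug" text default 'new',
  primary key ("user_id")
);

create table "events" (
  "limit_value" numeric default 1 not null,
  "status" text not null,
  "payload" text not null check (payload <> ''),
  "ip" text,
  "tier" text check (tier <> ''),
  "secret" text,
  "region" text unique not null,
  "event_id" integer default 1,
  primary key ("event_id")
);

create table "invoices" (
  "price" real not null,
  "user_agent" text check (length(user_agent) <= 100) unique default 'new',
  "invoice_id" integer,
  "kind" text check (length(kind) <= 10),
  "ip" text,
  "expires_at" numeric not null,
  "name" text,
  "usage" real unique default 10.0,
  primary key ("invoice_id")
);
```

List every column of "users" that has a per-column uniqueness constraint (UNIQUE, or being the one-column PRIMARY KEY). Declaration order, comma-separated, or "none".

- status: no UNIQUE or single-column PK constraint.
- currency: no UNIQUE or single-column PK constraint.
- tier: no UNIQUE or single-column PK constraint.
- amount: no UNIQUE or single-column PK constraint.
- price: no UNIQUE or single-column PK constraint.
- ip: no UNIQUE or single-column PK constraint.
- user_id: single-column PRIMARY KEY → unique.
- slug: no UNIQUE or single-column PK constraint.

user_id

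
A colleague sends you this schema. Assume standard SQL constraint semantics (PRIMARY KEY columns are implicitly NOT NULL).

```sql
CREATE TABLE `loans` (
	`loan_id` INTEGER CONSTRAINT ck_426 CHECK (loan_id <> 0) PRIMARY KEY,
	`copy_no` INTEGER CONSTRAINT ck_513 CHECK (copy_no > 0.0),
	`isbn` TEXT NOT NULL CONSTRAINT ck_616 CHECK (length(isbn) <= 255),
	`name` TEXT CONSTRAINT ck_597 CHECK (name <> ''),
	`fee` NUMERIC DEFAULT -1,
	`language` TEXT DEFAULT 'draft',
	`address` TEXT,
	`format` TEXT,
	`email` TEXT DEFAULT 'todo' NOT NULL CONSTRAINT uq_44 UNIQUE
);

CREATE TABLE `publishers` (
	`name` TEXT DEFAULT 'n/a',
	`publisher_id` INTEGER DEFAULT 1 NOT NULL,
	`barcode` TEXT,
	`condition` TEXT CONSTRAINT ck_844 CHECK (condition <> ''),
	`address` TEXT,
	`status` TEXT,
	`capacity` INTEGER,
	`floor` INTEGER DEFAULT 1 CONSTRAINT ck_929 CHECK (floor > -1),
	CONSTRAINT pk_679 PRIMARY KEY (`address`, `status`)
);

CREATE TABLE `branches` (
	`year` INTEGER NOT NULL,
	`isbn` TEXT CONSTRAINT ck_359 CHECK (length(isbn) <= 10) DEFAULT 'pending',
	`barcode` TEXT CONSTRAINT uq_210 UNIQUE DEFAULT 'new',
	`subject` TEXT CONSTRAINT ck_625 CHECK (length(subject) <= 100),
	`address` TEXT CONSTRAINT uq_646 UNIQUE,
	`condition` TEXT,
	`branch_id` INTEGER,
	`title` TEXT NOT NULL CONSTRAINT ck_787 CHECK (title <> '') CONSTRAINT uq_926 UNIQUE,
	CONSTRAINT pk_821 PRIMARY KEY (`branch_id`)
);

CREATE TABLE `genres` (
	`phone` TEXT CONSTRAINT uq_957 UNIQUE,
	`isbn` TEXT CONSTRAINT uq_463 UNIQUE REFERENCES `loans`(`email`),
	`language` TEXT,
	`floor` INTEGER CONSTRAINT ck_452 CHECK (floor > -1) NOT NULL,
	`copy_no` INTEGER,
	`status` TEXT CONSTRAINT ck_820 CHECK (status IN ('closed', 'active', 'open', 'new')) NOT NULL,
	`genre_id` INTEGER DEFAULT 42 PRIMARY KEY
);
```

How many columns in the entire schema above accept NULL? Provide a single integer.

20

loans: 6 nullable (copy_no, name, fee, language, address, format — PK (loan_id) and explicit NOT NULL columns excluded).
publishers: 5 nullable (name, barcode, condition, capacity, floor — PK (address, status) and explicit NOT NULL columns excluded).
branches: 5 nullable (isbn, barcode, subject, address, condition — PK (branch_id) and explicit NOT NULL columns excluded).
genres: 4 nullable (phone, isbn, language, copy_no — PK (genre_id) and explicit NOT NULL columns excluded).
Total: 6 + 5 + 5 + 4 = 20.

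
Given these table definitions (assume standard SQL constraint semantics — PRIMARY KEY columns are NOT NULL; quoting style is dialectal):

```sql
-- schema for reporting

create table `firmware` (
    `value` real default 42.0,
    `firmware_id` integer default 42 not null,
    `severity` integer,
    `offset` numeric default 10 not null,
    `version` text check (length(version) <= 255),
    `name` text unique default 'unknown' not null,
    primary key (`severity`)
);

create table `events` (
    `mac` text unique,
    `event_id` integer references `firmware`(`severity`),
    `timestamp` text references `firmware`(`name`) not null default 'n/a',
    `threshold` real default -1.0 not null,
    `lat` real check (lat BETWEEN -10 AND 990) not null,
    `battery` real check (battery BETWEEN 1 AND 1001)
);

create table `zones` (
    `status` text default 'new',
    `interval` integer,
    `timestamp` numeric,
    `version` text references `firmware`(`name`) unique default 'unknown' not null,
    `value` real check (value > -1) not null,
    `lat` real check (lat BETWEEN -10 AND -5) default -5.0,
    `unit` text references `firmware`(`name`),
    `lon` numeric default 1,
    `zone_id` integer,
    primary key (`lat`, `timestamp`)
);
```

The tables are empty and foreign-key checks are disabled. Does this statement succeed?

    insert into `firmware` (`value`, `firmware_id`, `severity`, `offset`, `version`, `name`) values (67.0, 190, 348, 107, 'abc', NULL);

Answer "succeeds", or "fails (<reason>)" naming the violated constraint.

fails (NOT NULL on name)

name is explicitly set to NULL, but name is declared NOT NULL.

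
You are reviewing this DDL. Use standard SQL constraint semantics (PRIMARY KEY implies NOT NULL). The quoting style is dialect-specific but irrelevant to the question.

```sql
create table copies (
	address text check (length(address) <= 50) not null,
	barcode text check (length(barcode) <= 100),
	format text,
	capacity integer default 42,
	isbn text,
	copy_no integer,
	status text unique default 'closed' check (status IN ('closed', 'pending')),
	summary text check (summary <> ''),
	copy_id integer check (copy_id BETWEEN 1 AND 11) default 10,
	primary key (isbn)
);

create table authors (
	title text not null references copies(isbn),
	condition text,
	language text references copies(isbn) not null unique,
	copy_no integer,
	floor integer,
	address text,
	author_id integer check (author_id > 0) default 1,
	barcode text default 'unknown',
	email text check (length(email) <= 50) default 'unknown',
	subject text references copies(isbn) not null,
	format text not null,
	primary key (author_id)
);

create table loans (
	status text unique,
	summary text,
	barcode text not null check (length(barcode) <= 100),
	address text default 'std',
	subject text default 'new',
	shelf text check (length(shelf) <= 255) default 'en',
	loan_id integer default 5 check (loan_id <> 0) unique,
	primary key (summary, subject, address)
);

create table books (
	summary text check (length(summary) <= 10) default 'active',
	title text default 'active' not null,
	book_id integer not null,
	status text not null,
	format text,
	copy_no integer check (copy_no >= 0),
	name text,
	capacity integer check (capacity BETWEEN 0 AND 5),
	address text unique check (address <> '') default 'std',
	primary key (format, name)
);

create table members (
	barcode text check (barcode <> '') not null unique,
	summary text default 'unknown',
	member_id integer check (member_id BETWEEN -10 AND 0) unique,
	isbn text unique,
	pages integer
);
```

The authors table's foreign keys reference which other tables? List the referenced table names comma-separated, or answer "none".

copies

- title REFERENCES copies(isbn).
- language REFERENCES copies(isbn).
- subject REFERENCES copies(isbn).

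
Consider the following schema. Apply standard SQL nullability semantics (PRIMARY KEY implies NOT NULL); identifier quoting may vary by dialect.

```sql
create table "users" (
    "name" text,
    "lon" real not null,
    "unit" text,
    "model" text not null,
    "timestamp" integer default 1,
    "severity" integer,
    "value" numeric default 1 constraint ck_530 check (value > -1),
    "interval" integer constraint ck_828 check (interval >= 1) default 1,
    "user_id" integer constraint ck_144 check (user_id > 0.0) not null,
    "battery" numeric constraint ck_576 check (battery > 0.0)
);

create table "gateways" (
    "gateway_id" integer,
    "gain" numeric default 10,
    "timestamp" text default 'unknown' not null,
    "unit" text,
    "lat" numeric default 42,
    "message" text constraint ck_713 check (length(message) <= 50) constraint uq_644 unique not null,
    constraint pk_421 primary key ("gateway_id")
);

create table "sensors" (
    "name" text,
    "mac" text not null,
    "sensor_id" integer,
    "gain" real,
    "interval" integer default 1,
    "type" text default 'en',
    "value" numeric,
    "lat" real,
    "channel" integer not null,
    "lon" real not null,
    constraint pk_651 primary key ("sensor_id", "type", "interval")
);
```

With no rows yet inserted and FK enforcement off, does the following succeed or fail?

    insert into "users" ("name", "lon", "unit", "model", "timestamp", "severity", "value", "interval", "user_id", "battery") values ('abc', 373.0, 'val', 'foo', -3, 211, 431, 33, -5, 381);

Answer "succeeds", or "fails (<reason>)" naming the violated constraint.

fails (CHECK on user_id)

The value -5 for user_id violates CHECK (user_id > 0.0).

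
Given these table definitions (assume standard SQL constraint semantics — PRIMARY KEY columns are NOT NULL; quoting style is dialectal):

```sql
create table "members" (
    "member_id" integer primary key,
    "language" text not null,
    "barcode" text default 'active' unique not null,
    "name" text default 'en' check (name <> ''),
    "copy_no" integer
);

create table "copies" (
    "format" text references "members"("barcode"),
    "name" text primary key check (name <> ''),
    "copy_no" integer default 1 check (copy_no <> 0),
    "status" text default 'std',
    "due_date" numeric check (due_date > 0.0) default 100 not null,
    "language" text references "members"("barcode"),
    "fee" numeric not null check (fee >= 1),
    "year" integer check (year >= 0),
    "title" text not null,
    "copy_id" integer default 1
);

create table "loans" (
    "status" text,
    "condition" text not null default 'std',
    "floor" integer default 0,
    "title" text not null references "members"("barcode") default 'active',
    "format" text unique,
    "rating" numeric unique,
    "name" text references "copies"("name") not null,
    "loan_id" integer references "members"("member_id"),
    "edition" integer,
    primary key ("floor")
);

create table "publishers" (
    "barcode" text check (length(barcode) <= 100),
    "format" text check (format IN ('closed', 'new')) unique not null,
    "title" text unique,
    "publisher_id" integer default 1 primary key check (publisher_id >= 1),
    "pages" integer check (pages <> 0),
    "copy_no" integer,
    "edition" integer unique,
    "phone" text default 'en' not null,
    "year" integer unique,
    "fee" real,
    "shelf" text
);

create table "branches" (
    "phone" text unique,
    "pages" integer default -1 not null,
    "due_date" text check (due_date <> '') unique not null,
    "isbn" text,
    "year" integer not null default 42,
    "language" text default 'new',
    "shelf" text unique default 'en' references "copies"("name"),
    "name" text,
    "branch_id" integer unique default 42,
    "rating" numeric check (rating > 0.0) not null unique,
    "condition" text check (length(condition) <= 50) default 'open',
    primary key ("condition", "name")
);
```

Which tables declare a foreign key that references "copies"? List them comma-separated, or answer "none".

- loans.name references copies(name).
- branches.shelf references copies(name).

loans, branches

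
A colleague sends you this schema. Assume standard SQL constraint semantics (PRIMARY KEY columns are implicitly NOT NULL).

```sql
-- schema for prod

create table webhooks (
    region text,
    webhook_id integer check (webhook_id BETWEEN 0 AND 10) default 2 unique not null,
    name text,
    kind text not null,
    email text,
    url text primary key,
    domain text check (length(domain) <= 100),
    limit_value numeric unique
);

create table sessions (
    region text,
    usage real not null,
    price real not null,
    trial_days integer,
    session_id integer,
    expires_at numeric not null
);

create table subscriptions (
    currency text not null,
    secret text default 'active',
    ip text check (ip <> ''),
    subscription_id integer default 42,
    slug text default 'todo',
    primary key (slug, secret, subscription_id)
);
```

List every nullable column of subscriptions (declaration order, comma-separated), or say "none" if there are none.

- currency: declared NOT NULL → not nullable.
- secret: part of the PRIMARY KEY, which implies NOT NULL → not nullable.
- ip: CHECK does not forbid NULL (a CHECK constraint passes when its expression is NULL) → nullable.
- subscription_id: part of the PRIMARY KEY, which implies NOT NULL → not nullable.
- slug: part of the PRIMARY KEY, which implies NOT NULL → not nullable.

ip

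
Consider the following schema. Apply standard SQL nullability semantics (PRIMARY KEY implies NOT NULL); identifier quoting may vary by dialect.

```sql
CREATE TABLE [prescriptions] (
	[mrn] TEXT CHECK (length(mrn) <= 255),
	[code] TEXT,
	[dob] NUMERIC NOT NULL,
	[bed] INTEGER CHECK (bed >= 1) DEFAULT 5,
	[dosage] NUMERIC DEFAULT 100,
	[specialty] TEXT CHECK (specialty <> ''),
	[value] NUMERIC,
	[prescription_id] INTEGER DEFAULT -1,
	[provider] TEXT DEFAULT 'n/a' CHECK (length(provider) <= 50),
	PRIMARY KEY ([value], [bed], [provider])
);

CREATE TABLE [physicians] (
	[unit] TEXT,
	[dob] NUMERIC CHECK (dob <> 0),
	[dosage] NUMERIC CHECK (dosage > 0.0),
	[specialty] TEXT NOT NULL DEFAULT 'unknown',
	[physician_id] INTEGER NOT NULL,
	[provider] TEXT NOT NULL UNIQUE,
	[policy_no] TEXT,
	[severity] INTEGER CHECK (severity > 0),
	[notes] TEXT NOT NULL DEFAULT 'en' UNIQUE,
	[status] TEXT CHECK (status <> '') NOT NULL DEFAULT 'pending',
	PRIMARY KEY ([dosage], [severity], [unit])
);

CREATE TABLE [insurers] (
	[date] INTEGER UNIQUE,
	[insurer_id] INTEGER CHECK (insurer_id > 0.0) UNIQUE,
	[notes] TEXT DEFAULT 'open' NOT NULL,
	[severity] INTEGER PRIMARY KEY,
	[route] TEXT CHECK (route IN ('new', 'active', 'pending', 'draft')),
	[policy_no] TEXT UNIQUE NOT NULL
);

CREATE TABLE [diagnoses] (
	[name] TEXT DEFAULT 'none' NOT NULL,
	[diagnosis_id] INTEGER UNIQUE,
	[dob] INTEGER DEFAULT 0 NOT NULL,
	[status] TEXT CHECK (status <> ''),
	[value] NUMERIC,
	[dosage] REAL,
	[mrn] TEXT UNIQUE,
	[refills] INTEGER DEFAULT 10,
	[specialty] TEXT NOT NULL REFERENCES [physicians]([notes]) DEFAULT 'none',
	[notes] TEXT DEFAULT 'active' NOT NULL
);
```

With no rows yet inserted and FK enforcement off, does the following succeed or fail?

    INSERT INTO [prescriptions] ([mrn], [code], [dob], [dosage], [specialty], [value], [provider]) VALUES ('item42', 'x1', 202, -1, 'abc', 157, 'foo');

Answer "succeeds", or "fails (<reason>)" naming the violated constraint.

succeeds

NOT NULL columns: bed defaults to 5; dob is supplied; provider is supplied; value is supplied.
CHECK constraints: 'item42' satisfies (length(mrn) <= 255); 'abc' satisfies (specialty <> ''); 'foo' satisfies (length(provider) <= 50).
No constraint is violated.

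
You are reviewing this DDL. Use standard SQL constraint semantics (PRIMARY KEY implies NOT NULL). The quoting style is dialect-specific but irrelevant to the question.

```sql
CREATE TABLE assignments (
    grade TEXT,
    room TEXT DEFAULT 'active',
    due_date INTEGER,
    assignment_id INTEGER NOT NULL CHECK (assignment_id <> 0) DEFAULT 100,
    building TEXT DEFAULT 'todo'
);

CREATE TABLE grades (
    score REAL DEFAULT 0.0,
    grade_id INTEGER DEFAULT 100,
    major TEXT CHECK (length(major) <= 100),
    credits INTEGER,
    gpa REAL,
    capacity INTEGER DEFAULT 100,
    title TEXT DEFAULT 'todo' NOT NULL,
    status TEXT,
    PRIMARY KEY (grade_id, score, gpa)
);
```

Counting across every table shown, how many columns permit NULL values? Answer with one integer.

assignments: 4 nullable (grade, room, due_date, building — PK none and explicit NOT NULL columns excluded).
grades: 4 nullable (major, credits, capacity, status — PK (grade_id, score, gpa) and explicit NOT NULL columns excluded).
Total: 4 + 4 = 8.

8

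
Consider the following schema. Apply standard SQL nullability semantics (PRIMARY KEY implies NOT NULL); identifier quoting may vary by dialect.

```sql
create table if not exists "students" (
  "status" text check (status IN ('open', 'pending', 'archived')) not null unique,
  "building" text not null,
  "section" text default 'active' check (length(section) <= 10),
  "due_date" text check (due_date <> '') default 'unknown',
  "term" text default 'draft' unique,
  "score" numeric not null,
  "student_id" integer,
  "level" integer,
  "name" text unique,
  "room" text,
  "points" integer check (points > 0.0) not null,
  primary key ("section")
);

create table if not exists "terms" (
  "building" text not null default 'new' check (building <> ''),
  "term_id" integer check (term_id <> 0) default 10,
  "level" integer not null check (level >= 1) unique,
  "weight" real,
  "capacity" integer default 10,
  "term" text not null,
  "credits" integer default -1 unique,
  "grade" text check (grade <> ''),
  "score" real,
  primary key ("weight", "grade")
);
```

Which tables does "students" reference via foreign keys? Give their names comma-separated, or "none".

none

No column in students has a REFERENCES clause.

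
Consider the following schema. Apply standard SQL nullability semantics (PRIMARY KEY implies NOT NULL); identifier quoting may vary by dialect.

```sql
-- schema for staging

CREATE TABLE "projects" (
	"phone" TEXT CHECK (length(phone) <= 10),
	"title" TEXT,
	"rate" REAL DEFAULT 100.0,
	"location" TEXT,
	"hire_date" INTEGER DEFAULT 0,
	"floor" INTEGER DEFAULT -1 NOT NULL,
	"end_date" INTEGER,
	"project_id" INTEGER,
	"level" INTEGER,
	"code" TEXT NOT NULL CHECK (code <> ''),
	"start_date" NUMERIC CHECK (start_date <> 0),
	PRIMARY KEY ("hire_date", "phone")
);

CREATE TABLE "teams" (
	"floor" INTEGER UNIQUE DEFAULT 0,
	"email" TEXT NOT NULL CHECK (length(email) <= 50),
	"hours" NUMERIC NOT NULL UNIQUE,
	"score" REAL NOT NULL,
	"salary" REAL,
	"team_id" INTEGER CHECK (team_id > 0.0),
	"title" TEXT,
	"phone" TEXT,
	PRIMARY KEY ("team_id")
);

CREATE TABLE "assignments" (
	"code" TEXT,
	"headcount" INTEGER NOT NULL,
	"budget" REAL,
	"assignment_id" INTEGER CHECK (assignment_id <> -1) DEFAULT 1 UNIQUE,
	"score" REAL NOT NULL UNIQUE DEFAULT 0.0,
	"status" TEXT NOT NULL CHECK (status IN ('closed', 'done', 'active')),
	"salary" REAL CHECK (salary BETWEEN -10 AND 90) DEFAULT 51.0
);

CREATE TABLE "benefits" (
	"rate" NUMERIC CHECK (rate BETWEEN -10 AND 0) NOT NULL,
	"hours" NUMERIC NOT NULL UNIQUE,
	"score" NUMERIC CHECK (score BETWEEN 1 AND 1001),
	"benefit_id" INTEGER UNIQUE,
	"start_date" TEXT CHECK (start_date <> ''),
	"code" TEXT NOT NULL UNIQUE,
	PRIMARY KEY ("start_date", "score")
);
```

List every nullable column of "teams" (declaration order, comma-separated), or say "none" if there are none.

- floor: UNIQUE does not imply NOT NULL → nullable.
- email: declared NOT NULL → not nullable.
- hours: declared NOT NULL → not nullable.
- score: declared NOT NULL → not nullable.
- salary: no NOT NULL constraint applies → nullable.
- team_id: part of the PRIMARY KEY, which implies NOT NULL → not nullable.
- title: no NOT NULL constraint applies → nullable.
- phone: no NOT NULL constraint applies → nullable.

floor, salary, title, phone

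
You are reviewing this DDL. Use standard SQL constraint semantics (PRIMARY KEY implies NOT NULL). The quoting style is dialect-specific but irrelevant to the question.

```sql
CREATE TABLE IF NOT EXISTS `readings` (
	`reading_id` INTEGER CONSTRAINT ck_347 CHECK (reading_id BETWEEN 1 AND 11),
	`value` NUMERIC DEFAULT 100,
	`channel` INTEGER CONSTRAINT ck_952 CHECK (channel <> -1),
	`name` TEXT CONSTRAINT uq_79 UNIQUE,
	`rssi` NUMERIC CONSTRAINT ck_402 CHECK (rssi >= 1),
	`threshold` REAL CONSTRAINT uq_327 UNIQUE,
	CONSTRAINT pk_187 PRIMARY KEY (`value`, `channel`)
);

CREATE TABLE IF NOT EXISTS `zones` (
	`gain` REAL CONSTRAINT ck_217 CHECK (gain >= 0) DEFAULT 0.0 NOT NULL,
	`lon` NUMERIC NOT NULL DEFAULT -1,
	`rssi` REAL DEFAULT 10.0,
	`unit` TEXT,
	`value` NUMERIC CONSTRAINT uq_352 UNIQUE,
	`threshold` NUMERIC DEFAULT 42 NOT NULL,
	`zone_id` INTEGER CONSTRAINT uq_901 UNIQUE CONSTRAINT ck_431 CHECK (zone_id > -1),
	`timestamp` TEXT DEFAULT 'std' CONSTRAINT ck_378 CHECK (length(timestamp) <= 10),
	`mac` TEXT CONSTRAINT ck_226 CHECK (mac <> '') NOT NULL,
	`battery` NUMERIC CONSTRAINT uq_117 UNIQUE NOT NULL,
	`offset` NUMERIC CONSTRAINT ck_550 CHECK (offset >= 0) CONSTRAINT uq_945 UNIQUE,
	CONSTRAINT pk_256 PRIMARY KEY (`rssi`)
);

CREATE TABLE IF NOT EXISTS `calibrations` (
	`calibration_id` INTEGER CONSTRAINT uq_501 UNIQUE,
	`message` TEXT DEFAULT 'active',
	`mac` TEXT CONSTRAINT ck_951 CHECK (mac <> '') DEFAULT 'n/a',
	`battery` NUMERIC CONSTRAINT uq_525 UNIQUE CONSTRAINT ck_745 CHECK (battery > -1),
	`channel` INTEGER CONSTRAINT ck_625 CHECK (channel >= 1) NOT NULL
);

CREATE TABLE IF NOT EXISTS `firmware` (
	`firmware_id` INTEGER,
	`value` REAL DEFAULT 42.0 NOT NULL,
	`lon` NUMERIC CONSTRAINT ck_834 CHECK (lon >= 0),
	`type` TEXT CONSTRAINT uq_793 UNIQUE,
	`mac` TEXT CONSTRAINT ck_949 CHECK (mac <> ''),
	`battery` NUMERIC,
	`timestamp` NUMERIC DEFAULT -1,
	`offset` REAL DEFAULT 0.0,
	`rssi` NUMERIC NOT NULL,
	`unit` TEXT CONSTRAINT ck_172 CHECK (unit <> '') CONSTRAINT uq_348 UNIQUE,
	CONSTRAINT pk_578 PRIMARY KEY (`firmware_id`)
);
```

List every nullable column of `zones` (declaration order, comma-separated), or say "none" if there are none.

unit, value, zone_id, timestamp, offset

- gain: declared NOT NULL → not nullable.
- lon: declared NOT NULL → not nullable.
- rssi: part of the PRIMARY KEY, which implies NOT NULL → not nullable.
- unit: no NOT NULL constraint applies → nullable.
- value: UNIQUE does not imply NOT NULL → nullable.
- threshold: declared NOT NULL → not nullable.
- zone_id: CHECK does not forbid NULL (a CHECK constraint passes when its expression is NULL) → nullable.
- timestamp: CHECK does not forbid NULL (a CHECK constraint passes when its expression is NULL) → nullable.
- mac: declared NOT NULL → not nullable.
- battery: declared NOT NULL → not nullable.
- offset: CHECK does not forbid NULL (a CHECK constraint passes when its expression is NULL) → nullable.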